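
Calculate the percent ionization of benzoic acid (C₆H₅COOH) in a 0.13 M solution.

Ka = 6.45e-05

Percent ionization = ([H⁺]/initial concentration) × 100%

Using Ka equilibrium: x² + Ka×x - Ka×C = 0. Solving: [H⁺] = 2.8636e-03. Percent = (2.8636e-03/0.13) × 100

Percent ionization = 2.2%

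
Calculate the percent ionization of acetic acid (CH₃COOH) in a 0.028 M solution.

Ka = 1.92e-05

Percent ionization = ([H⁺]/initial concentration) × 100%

Using Ka equilibrium: x² + Ka×x - Ka×C = 0. Solving: [H⁺] = 7.2367e-04. Percent = (7.2367e-04/0.028) × 100

Percent ionization = 2.58%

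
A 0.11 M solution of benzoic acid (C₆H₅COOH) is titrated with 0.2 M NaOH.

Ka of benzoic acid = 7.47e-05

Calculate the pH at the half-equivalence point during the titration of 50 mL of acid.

At half-equivalence [HA] = [A⁻], so Henderson-Hasselbalch gives pH = pKa = -log(7.47e-05) = 4.13.

pH = pKa = 4.13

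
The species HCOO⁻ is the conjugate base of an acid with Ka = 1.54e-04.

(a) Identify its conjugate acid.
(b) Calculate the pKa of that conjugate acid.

(a) The conjugate acid is formed by adding one H⁺ to HCOO⁻, giving HCOOH. (b) pKa = -log(Ka) = -log(1.54e-04) = 3.81.

Conjugate acid: HCOOH; pK_a = 3.81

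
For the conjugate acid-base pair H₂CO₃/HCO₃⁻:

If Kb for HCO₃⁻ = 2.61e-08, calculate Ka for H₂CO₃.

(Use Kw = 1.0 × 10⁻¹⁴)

For a conjugate pair Ka × Kb = Kw, so Ka = Kw/Kb = 1.0 × 10⁻¹⁴ / 2.61e-08 = 3.83e-07.

K_a = 3.83e-07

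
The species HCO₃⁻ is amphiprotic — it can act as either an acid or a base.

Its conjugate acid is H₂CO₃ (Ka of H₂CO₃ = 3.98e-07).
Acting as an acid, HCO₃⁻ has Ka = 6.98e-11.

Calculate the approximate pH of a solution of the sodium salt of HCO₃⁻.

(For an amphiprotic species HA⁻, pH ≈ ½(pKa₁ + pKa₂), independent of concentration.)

pKa₁ = -log(3.98e-07) = 6.40; pKa₂ = -log(6.98e-11) = 10.16. For an amphiprotic species, pH ≈ ½(pKa₁ + pKa₂) = ½(6.40 + 10.16) = 8.28.

pH = 8.28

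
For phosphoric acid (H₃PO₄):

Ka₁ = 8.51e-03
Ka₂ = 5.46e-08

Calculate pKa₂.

pKa₂ = -log(Ka₂) = -log(5.46e-08) = 7.26.

pK_{a2} = 7.26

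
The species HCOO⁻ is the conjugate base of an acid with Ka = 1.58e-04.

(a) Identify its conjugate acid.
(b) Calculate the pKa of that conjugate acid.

(a) The conjugate acid is formed by adding one H⁺ to HCOO⁻, giving HCOOH. (b) pKa = -log(Ka) = -log(1.58e-04) = 3.80.

Conjugate acid: HCOOH; pK_a = 3.80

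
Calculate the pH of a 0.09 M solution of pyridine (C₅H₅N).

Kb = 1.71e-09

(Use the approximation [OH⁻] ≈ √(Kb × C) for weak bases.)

[OH⁻] = √(Kb × C) = √(1.71e-09 × 0.09) = 1.2406e-05. pOH = 4.91, pH = 14 - pOH

pH = 9.09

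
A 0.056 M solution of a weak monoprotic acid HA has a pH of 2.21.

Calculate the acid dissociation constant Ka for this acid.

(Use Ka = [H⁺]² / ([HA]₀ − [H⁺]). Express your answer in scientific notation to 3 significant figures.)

[H⁺] = 10^(−pH) = 10^(−2.21) = 6.166e-03 M. For HA ⇌ H⁺ + A⁻, Ka = [H⁺][A⁻]/[HA] = [H⁺]² / ([HA]₀ − [H⁺]) = (6.166e-03)² / (0.056 − 6.166e-03) = 7.63e-04.

K_a = 7.63e-04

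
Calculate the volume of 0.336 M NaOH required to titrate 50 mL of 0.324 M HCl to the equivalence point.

At equivalence: moles acid = moles base. moles HCl = 0.324 × 50/1000 = 0.0162 mol. V_base = moles / 0.336 × 1000 = 48.2 mL.

V_{base} = 48.2 mL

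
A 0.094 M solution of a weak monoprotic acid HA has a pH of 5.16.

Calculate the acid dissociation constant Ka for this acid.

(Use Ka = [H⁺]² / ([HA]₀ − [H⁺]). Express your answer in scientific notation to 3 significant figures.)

[H⁺] = 10^(−pH) = 10^(−5.16) = 6.918e-06 M. For HA ⇌ H⁺ + A⁻, Ka = [H⁺][A⁻]/[HA] = [H⁺]² / ([HA]₀ − [H⁺]) = (6.918e-06)² / (0.094 − 6.918e-06) = 5.09e-10.

K_a = 5.09e-10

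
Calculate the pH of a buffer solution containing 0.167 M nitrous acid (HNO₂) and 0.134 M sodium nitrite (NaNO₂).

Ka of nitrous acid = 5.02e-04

pKa = -log(5.02e-04) = 3.30. pH = pKa + log([A⁻]/[HA]) = 3.30 + log(0.134/0.167)

pH = 3.20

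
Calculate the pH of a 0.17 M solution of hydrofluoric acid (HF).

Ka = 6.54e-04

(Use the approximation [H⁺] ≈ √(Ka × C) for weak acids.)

[H⁺] = √(Ka × C) = √(6.54e-04 × 0.17) = 1.0544e-02. pH = -log(1.0544e-02)

pH = 1.98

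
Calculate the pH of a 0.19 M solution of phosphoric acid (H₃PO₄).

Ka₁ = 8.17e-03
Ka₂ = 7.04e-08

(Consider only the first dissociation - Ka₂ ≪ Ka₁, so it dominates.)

First dissociation dominates. From Ka₁ = [H⁺][HA⁻]/[H₂A], x² + Ka₁·x − Ka₁·C = 0 with C = 0.19 M and Ka₁ = 8.17e-03. Solving: [H⁺] = (−Ka₁ + √(Ka₁² + 4·Ka₁·C)) / 2 = 3.5525e-02 M. pH = -log(3.5525e-02) = 1.45.

pH = 1.45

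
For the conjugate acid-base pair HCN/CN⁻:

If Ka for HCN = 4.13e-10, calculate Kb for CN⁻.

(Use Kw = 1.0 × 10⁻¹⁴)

For a conjugate pair Ka × Kb = Kw, so Kb = Kw/Ka = 1.0 × 10⁻¹⁴ / 4.13e-10 = 2.42e-05.

K_b = 2.42e-05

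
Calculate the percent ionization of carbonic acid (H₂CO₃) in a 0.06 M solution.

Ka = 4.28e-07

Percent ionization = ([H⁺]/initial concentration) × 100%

Using Ka equilibrium: x² + Ka×x - Ka×C = 0. Solving: [H⁺] = 1.6004e-04. Percent = (1.6004e-04/0.06) × 100

Percent ionization = 0.267%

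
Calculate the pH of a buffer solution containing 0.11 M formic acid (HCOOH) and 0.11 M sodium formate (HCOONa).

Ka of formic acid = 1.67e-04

pKa = -log(1.67e-04) = 3.78. pH = pKa + log([A⁻]/[HA]) = 3.78 + log(0.11/0.11)

pH = 3.78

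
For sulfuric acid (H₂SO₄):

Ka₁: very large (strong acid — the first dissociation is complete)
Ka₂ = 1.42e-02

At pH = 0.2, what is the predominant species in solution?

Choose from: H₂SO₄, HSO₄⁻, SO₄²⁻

The first dissociation is complete, so H₂SO₄ itself is never the predominant species in water; pKa₂ = -log(1.42e-02) = 1.85. For a polyprotic acid the predominant species crosses at each pKa: below pKa_n the protonated form dominates, above it the deprotonated form does. At pH = 0.2, the predominant species is HSO₄⁻.

HSO₄⁻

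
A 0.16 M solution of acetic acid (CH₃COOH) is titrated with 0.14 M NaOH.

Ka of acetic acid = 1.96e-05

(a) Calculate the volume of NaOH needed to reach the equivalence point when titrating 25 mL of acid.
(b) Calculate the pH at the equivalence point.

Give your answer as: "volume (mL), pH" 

moles acid = 0.16 × 25/1000 = 0.004 mol; V_base = moles/0.14 × 1000 = 28.6 mL. At equivalence only the conjugate base is present: [A⁻] = 0.004/0.054 = 7.4667e-02 M. Kb = Kw/Ka = 5.10e-10; [OH⁻] = √(Kb × [A⁻]) = 6.1721e-06; pOH = 5.21; pH = 14 - pOH = 8.79.

V = 28.6 mL, pH = 8.79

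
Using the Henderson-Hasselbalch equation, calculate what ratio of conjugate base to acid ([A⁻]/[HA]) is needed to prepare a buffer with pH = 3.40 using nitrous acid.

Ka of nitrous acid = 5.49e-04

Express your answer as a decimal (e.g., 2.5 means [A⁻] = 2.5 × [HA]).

pKa = -log(5.49e-04) = 3.2604. pH = pKa + log([A⁻]/[HA]), so log([A⁻]/[HA]) = pH − pKa = 3.40 − 3.2604 = 0.1396. [A⁻]/[HA] = 10^(0.1396) = 1.38

[A⁻]/[HA] = 1.38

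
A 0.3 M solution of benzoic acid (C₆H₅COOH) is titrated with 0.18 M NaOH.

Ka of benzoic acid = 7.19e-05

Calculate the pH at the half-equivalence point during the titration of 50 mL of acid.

At half-equivalence [HA] = [A⁻], so Henderson-Hasselbalch gives pH = pKa = -log(7.19e-05) = 4.14.

pH = pKa = 4.14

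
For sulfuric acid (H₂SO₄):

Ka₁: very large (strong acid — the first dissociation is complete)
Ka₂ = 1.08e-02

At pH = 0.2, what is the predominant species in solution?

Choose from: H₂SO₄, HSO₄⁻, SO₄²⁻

The first dissociation is complete, so H₂SO₄ itself is never the predominant species in water; pKa₂ = -log(1.08e-02) = 1.97. For a polyprotic acid the predominant species crosses at each pKa: below pKa_n the protonated form dominates, above it the deprotonated form does. At pH = 0.2, the predominant species is HSO₄⁻.

HSO₄⁻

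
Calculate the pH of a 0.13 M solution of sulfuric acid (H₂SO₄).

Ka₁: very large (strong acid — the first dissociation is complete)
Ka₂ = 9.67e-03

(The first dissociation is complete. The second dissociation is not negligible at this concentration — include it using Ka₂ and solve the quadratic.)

First dissociation is complete: [H⁺]₀ = [HSO₄⁻]₀ = C = 0.13 M. Second dissociation HSO₄⁻ ⇌ H⁺ + SO₄²⁻: let x = [SO₄²⁻]. Ka₂ = (C + x)·x / (C − x) = 9.67e-03 → x² + (C + Ka₂)·x − Ka₂·C = 0 → x² + 0.13967·x − 1.257e-03 = 0. x = (−0.13967 + √(0.13967² + 4 × 1.257e-03)) / 2 = 8.4850e-03 M. [H⁺] = C + x = 0.13 + 8.4850e-03 = 1.3849e-01 M. pH = -log(1.3849e-01) = 0.86.

pH = 0.86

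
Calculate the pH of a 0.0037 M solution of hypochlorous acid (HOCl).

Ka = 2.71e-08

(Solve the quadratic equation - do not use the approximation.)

x² + Ka×x - Ka×C = 0. Using quadratic formula: [H⁺] = 1.0000e-05

pH = 5.00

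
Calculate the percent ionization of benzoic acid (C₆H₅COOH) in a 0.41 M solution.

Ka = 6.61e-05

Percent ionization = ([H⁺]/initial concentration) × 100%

Using Ka equilibrium: x² + Ka×x - Ka×C = 0. Solving: [H⁺] = 5.1729e-03. Percent = (5.1729e-03/0.41) × 100

Percent ionization = 1.26%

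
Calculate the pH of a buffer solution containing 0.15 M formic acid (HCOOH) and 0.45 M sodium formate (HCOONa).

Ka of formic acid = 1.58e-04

pKa = -log(1.58e-04) = 3.80. pH = pKa + log([A⁻]/[HA]) = 3.80 + log(0.45/0.15)

pH = 4.28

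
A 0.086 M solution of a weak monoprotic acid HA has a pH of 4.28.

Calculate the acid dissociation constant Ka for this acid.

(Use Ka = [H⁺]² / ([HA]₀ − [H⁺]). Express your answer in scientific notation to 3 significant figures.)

[H⁺] = 10^(−pH) = 10^(−4.28) = 5.248e-05 M. For HA ⇌ H⁺ + A⁻, Ka = [H⁺][A⁻]/[HA] = [H⁺]² / ([HA]₀ − [H⁺]) = (5.248e-05)² / (0.086 − 5.248e-05) = 3.20e-08.

K_a = 3.20e-08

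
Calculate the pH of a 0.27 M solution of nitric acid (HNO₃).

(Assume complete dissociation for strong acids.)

[H⁺] = 0.27 M for strong acid. pH = -log[H⁺] = -log(0.27)

pH = 0.57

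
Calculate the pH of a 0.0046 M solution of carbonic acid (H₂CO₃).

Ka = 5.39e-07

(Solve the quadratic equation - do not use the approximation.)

x² + Ka×x - Ka×C = 0. Using quadratic formula: [H⁺] = 4.9525e-05

pH = 4.31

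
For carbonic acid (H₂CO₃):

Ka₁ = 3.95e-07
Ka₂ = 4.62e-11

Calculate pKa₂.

pKa₂ = -log(Ka₂) = -log(4.62e-11) = 10.34.

pK_{a2} = 10.34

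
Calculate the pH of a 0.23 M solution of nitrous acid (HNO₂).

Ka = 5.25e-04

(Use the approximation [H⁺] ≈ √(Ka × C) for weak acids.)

[H⁺] = √(Ka × C) = √(5.25e-04 × 0.23) = 1.0989e-02. pH = -log(1.0989e-02)

pH = 1.96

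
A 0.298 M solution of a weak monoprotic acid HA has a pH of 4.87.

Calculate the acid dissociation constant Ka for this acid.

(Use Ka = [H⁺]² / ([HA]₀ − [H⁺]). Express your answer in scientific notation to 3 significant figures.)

[H⁺] = 10^(−pH) = 10^(−4.87) = 1.349e-05 M. For HA ⇌ H⁺ + A⁻, Ka = [H⁺][A⁻]/[HA] = [H⁺]² / ([HA]₀ − [H⁺]) = (1.349e-05)² / (0.298 − 1.349e-05) = 6.11e-10.

K_a = 6.11e-10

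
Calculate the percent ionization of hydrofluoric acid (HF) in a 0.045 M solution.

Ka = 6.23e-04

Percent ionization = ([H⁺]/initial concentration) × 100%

Using Ka equilibrium: x² + Ka×x - Ka×C = 0. Solving: [H⁺] = 4.9925e-03. Percent = (4.9925e-03/0.045) × 100

Percent ionization = 11.1%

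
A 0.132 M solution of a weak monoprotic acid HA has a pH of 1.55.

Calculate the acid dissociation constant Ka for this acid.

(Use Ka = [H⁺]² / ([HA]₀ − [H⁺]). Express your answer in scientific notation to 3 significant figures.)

[H⁺] = 10^(−pH) = 10^(−1.55) = 2.818e-02 M. For HA ⇌ H⁺ + A⁻, Ka = [H⁺][A⁻]/[HA] = [H⁺]² / ([HA]₀ − [H⁺]) = (2.818e-02)² / (0.132 − 2.818e-02) = 7.65e-03.

K_a = 7.65e-03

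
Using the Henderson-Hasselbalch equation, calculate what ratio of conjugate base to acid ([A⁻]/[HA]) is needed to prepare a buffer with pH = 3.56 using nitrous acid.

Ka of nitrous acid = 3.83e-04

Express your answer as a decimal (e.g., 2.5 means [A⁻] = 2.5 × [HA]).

pKa = -log(3.83e-04) = 3.4168. pH = pKa + log([A⁻]/[HA]), so log([A⁻]/[HA]) = pH − pKa = 3.56 − 3.4168 = 0.1432. [A⁻]/[HA] = 10^(0.1432) = 1.39

[A⁻]/[HA] = 1.39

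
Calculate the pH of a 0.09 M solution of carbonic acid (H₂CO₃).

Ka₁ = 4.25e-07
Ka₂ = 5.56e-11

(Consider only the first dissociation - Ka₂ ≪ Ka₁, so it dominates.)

First dissociation dominates. From Ka₁ = [H⁺][HA⁻]/[H₂A], x² + Ka₁·x − Ka₁·C = 0 with C = 0.09 M and Ka₁ = 4.25e-07. Solving: [H⁺] = (−Ka₁ + √(Ka₁² + 4·Ka₁·C)) / 2 = 1.9536e-04 M. pH = -log(1.9536e-04) = 3.71.

pH = 3.71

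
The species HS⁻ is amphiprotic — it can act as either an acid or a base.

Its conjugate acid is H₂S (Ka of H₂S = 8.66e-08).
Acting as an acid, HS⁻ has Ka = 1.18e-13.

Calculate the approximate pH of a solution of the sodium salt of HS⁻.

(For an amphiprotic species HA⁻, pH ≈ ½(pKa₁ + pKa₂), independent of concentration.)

pKa₁ = -log(8.66e-08) = 7.06; pKa₂ = -log(1.18e-13) = 12.93. For an amphiprotic species, pH ≈ ½(pKa₁ + pKa₂) = ½(7.06 + 12.93) = 10.00.

pH = 10.00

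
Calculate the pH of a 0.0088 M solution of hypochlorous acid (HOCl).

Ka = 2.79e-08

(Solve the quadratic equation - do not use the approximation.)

x² + Ka×x - Ka×C = 0. Using quadratic formula: [H⁺] = 1.5655e-05

pH = 4.81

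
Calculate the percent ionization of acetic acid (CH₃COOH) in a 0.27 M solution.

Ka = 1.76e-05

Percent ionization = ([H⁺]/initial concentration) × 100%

Using Ka equilibrium: x² + Ka×x - Ka×C = 0. Solving: [H⁺] = 2.1711e-03. Percent = (2.1711e-03/0.27) × 100

Percent ionization = 0.804%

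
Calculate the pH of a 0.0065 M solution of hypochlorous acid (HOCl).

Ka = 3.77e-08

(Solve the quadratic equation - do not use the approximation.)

x² + Ka×x - Ka×C = 0. Using quadratic formula: [H⁺] = 1.5635e-05

pH = 4.81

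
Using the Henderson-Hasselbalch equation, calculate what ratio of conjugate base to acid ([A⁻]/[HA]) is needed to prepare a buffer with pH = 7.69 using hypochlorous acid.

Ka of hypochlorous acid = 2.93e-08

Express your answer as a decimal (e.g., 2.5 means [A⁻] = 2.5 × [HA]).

pKa = -log(2.93e-08) = 7.5331. pH = pKa + log([A⁻]/[HA]), so log([A⁻]/[HA]) = pH − pKa = 7.69 − 7.5331 = 0.1569. [A⁻]/[HA] = 10^(0.1569) = 1.44

[A⁻]/[HA] = 1.44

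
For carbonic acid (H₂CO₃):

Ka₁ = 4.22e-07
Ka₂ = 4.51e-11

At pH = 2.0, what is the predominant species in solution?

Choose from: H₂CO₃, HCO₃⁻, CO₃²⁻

pKa₁ = 6.37, pKa₂ = 10.35. For a polyprotic acid the predominant species crosses at each pKa: below pKa_n the protonated form dominates, above it the deprotonated form does. At pH = 2.0, the predominant species is H₂CO₃.

H₂CO₃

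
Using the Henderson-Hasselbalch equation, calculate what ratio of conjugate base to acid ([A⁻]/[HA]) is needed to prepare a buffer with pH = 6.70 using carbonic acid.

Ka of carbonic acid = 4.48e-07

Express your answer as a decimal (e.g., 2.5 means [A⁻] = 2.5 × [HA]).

pKa = -log(4.48e-07) = 6.3487. pH = pKa + log([A⁻]/[HA]), so log([A⁻]/[HA]) = pH − pKa = 6.70 − 6.3487 = 0.3513. [A⁻]/[HA] = 10^(0.3513) = 2.25

[A⁻]/[HA] = 2.25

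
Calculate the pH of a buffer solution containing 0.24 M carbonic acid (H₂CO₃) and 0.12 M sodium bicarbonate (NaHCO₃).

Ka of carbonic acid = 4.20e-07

pKa = -log(4.20e-07) = 6.38. pH = pKa + log([A⁻]/[HA]) = 6.38 + log(0.12/0.24)

pH = 6.08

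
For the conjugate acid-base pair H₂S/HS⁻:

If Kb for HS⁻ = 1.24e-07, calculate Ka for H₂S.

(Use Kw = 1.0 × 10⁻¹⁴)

For a conjugate pair Ka × Kb = Kw, so Ka = Kw/Kb = 1.0 × 10⁻¹⁴ / 1.24e-07 = 8.06e-08.

K_a = 8.06e-08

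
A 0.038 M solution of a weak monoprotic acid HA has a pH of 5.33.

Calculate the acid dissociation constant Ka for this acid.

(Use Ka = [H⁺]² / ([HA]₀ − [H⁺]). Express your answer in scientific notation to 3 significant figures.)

[H⁺] = 10^(−pH) = 10^(−5.33) = 4.677e-06 M. For HA ⇌ H⁺ + A⁻, Ka = [H⁺][A⁻]/[HA] = [H⁺]² / ([HA]₀ − [H⁺]) = (4.677e-06)² / (0.038 − 4.677e-06) = 5.76e-10.

K_a = 5.76e-10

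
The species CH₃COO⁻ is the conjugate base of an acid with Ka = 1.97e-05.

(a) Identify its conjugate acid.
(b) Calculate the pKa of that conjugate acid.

(a) The conjugate acid is formed by adding one H⁺ to CH₃COO⁻, giving CH₃COOH. (b) pKa = -log(Ka) = -log(1.97e-05) = 4.71.

Conjugate acid: CH₃COOH; pK_a = 4.71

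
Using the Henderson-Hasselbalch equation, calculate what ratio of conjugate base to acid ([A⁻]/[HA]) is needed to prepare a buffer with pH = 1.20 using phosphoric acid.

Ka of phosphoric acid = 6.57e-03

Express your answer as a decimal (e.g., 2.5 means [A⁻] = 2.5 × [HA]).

pKa = -log(6.57e-03) = 2.1824. pH = pKa + log([A⁻]/[HA]), so log([A⁻]/[HA]) = pH − pKa = 1.20 − 2.1824 = -0.9824. [A⁻]/[HA] = 10^(-0.9824) = 0.104

[A⁻]/[HA] = 0.104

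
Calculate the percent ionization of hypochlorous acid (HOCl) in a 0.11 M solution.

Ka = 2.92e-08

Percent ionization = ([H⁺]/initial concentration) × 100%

Using Ka equilibrium: x² + Ka×x - Ka×C = 0. Solving: [H⁺] = 5.6660e-05. Percent = (5.6660e-05/0.11) × 100

Percent ionization = 0.0515%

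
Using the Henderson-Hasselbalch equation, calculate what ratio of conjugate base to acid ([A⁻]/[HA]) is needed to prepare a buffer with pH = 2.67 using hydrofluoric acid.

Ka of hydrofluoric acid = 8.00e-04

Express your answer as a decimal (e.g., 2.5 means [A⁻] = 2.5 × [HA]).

pKa = -log(8.00e-04) = 3.0969. pH = pKa + log([A⁻]/[HA]), so log([A⁻]/[HA]) = pH − pKa = 2.67 − 3.0969 = -0.4269. [A⁻]/[HA] = 10^(-0.4269) = 0.374

[A⁻]/[HA] = 0.374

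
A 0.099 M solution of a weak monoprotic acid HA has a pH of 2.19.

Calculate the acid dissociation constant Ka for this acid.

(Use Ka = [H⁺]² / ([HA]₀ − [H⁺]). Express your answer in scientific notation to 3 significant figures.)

[H⁺] = 10^(−pH) = 10^(−2.19) = 6.457e-03 M. For HA ⇌ H⁺ + A⁻, Ka = [H⁺][A⁻]/[HA] = [H⁺]² / ([HA]₀ − [H⁺]) = (6.457e-03)² / (0.099 − 6.457e-03) = 4.50e-04.

K_a = 4.50e-04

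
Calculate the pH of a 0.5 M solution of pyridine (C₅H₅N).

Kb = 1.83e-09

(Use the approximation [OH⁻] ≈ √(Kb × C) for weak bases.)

[OH⁻] = √(Kb × C) = √(1.83e-09 × 0.5) = 3.0249e-05. pOH = 4.52, pH = 14 - pOH

pH = 9.48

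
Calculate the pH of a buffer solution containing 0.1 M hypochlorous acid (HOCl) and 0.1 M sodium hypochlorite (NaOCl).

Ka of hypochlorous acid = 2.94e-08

pKa = -log(2.94e-08) = 7.53. pH = pKa + log([A⁻]/[HA]) = 7.53 + log(0.1/0.1)

pH = 7.53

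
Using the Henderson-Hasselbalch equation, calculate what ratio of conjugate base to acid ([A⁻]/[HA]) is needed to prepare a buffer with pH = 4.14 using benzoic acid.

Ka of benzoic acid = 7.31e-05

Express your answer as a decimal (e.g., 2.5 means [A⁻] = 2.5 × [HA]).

pKa = -log(7.31e-05) = 4.1361. pH = pKa + log([A⁻]/[HA]), so log([A⁻]/[HA]) = pH − pKa = 4.14 − 4.1361 = 0.0039. [A⁻]/[HA] = 10^(0.0039) = 1.01

[A⁻]/[HA] = 1.01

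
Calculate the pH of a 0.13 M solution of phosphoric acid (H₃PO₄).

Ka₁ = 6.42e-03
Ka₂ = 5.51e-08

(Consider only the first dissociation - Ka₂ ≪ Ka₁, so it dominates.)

First dissociation dominates. From Ka₁ = [H⁺][HA⁻]/[H₂A], x² + Ka₁·x − Ka₁·C = 0 with C = 0.13 M and Ka₁ = 6.42e-03. Solving: [H⁺] = (−Ka₁ + √(Ka₁² + 4·Ka₁·C)) / 2 = 2.5857e-02 M. pH = -log(2.5857e-02) = 1.59.

pH = 1.59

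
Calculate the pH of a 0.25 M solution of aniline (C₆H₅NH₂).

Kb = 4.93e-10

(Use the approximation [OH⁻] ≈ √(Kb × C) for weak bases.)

[OH⁻] = √(Kb × C) = √(4.93e-10 × 0.25) = 1.1102e-05. pOH = 4.95, pH = 14 - pOH

pH = 9.05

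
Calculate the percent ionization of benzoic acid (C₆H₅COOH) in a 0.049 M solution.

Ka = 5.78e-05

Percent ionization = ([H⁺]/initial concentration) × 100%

Using Ka equilibrium: x² + Ka×x - Ka×C = 0. Solving: [H⁺] = 1.6543e-03. Percent = (1.6543e-03/0.049) × 100

Percent ionization = 3.38%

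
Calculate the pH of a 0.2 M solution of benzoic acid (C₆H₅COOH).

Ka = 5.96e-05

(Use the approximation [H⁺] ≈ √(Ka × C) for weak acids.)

[H⁺] = √(Ka × C) = √(5.96e-05 × 0.2) = 3.4525e-03. pH = -log(3.4525e-03)

pH = 2.46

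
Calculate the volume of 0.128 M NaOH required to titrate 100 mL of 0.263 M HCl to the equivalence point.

At equivalence: moles acid = moles base. moles HCl = 0.263 × 100/1000 = 0.0263 mol. V_base = moles / 0.128 × 1000 = 205.5 mL.

V_{base} = 205.5 mL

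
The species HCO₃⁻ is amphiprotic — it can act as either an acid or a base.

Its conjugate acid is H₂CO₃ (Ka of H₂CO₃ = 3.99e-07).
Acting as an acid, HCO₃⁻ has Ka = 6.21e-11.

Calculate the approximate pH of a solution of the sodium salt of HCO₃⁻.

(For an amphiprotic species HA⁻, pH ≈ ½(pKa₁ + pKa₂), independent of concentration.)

pKa₁ = -log(3.99e-07) = 6.40; pKa₂ = -log(6.21e-11) = 10.21. For an amphiprotic species, pH ≈ ½(pKa₁ + pKa₂) = ½(6.40 + 10.21) = 8.30.

pH = 8.30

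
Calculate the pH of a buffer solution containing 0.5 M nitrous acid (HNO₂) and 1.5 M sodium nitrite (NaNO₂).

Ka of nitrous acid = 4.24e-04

pKa = -log(4.24e-04) = 3.37. pH = pKa + log([A⁻]/[HA]) = 3.37 + log(1.5/0.5)

pH = 3.85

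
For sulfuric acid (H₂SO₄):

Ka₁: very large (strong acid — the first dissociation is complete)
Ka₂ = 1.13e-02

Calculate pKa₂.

pKa₂ = -log(Ka₂) = -log(1.13e-02) = 1.95.

pK_{a2} = 1.95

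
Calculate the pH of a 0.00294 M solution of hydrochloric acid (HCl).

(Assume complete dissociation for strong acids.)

[H⁺] = 0.00294 M for strong acid. pH = -log[H⁺] = -log(0.00294)

pH = 2.53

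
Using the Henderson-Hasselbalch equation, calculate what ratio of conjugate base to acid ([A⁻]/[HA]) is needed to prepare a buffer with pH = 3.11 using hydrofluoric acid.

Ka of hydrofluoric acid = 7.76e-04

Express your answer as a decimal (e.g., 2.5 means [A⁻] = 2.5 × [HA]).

pKa = -log(7.76e-04) = 3.1101. pH = pKa + log([A⁻]/[HA]), so log([A⁻]/[HA]) = pH − pKa = 3.11 − 3.1101 = -0.0001. [A⁻]/[HA] = 10^(-0.0001) = 1.00

[A⁻]/[HA] = 1.00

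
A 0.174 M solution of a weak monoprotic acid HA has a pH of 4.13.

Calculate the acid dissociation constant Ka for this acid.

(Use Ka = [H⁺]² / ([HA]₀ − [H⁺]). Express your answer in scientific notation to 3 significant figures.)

[H⁺] = 10^(−pH) = 10^(−4.13) = 7.413e-05 M. For HA ⇌ H⁺ + A⁻, Ka = [H⁺][A⁻]/[HA] = [H⁺]² / ([HA]₀ − [H⁺]) = (7.413e-05)² / (0.174 − 7.413e-05) = 3.16e-08.

K_a = 3.16e-08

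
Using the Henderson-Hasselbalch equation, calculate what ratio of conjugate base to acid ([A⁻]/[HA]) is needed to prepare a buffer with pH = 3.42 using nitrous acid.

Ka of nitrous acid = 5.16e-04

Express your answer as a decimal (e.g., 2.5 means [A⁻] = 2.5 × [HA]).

pKa = -log(5.16e-04) = 3.2874. pH = pKa + log([A⁻]/[HA]), so log([A⁻]/[HA]) = pH − pKa = 3.42 − 3.2874 = 0.1326. [A⁻]/[HA] = 10^(0.1326) = 1.36

[A⁻]/[HA] = 1.36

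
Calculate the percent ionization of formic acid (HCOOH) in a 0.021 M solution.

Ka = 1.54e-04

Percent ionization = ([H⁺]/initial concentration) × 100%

Using Ka equilibrium: x² + Ka×x - Ka×C = 0. Solving: [H⁺] = 1.7230e-03. Percent = (1.7230e-03/0.021) × 100

Percent ionization = 8.2%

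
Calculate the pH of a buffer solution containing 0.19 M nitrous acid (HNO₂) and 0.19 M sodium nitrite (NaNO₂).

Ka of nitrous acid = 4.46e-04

pKa = -log(4.46e-04) = 3.35. pH = pKa + log([A⁻]/[HA]) = 3.35 + log(0.19/0.19)

pH = 3.35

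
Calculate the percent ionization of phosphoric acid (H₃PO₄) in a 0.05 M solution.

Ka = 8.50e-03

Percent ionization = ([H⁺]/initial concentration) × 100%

Using Ka equilibrium: x² + Ka×x - Ka×C = 0. Solving: [H⁺] = 1.6799e-02. Percent = (1.6799e-02/0.05) × 100

Percent ionization = 33.6%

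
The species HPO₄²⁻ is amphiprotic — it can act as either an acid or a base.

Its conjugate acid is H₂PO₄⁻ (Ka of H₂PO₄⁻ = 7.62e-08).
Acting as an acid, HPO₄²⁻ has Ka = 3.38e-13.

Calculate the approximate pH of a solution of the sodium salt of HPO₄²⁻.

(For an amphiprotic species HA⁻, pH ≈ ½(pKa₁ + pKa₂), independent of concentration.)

pKa₁ = -log(7.62e-08) = 7.12; pKa₂ = -log(3.38e-13) = 12.47. For an amphiprotic species, pH ≈ ½(pKa₁ + pKa₂) = ½(7.12 + 12.47) = 9.79.

pH = 9.79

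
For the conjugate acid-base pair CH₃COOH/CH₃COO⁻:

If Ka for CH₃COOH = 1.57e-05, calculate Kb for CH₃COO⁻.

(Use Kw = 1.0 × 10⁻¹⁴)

For a conjugate pair Ka × Kb = Kw, so Kb = Kw/Ka = 1.0 × 10⁻¹⁴ / 1.57e-05 = 6.37e-10.

K_b = 6.37e-10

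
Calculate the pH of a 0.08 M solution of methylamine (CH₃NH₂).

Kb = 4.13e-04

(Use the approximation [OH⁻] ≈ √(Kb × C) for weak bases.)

[OH⁻] = √(Kb × C) = √(4.13e-04 × 0.08) = 5.7480e-03. pOH = 2.24, pH = 14 - pOH

pH = 11.76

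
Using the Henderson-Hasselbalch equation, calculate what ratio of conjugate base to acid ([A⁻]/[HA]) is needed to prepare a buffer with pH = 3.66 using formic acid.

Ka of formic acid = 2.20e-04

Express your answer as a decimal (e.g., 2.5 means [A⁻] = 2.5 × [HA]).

pKa = -log(2.20e-04) = 3.6576. pH = pKa + log([A⁻]/[HA]), so log([A⁻]/[HA]) = pH − pKa = 3.66 − 3.6576 = 0.0024. [A⁻]/[HA] = 10^(0.0024) = 1.01

[A⁻]/[HA] = 1.01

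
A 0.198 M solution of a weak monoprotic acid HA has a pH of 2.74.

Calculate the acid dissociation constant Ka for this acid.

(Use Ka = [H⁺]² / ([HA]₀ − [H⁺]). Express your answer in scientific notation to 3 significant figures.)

[H⁺] = 10^(−pH) = 10^(−2.74) = 1.820e-03 M. For HA ⇌ H⁺ + A⁻, Ka = [H⁺][A⁻]/[HA] = [H⁺]² / ([HA]₀ − [H⁺]) = (1.820e-03)² / (0.198 − 1.820e-03) = 1.69e-05.

K_a = 1.69e-05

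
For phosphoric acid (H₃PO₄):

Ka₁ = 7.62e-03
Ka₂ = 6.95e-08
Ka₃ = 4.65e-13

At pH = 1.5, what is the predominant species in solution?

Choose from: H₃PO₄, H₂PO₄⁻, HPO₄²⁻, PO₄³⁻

pKa₁ = 2.12, pKa₂ = 7.16, pKa₃ = 12.33. For a polyprotic acid the predominant species crosses at each pKa: below pKa_n the protonated form dominates, above it the deprotonated form does. At pH = 1.5, the predominant species is H₃PO₄.

H₃PO₄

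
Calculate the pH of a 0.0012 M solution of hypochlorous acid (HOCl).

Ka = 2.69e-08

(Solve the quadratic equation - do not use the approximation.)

x² + Ka×x - Ka×C = 0. Using quadratic formula: [H⁺] = 5.6681e-06

pH = 5.25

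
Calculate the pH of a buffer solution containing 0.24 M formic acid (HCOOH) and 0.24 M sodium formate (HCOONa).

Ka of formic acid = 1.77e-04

pKa = -log(1.77e-04) = 3.75. pH = pKa + log([A⁻]/[HA]) = 3.75 + log(0.24/0.24)

pH = 3.75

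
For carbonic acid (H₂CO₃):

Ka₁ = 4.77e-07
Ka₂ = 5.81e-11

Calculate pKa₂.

pKa₂ = -log(Ka₂) = -log(5.81e-11) = 10.24.

pK_{a2} = 10.24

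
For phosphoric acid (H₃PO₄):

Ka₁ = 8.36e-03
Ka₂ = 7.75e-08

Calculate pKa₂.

pKa₂ = -log(Ka₂) = -log(7.75e-08) = 7.11.

pK_{a2} = 7.11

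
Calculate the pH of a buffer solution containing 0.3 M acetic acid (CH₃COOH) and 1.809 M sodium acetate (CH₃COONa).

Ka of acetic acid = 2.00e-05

pKa = -log(2.00e-05) = 4.70. pH = pKa + log([A⁻]/[HA]) = 4.70 + log(1.809/0.3)

pH = 5.48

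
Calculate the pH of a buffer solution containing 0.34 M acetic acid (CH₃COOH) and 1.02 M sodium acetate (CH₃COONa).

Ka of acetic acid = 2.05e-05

pKa = -log(2.05e-05) = 4.69. pH = pKa + log([A⁻]/[HA]) = 4.69 + log(1.02/0.34)

pH = 5.17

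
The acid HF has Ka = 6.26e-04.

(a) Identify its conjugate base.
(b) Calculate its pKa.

(a) The conjugate base is formed by removing one H⁺ from HF, giving F⁻. (b) pKa = -log(Ka) = -log(6.26e-04) = 3.20.

Conjugate base: F⁻; pK_a = 3.20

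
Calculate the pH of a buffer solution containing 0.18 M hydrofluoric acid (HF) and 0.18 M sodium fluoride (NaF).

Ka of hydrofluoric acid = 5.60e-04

pKa = -log(5.60e-04) = 3.25. pH = pKa + log([A⁻]/[HA]) = 3.25 + log(0.18/0.18)

pH = 3.25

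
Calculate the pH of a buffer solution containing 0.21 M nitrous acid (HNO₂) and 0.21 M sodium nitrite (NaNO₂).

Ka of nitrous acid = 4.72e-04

pKa = -log(4.72e-04) = 3.33. pH = pKa + log([A⁻]/[HA]) = 3.33 + log(0.21/0.21)

pH = 3.33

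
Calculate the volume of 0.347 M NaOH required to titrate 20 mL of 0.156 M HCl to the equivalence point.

At equivalence: moles acid = moles base. moles HCl = 0.156 × 20/1000 = 0.00312 mol. V_base = moles / 0.347 × 1000 = 9.0 mL.

V_{base} = 9.0 mL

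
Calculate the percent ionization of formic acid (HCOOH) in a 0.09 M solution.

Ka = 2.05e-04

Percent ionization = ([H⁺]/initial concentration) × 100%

Using Ka equilibrium: x² + Ka×x - Ka×C = 0. Solving: [H⁺] = 4.1941e-03. Percent = (4.1941e-03/0.09) × 100

Percent ionization = 4.66%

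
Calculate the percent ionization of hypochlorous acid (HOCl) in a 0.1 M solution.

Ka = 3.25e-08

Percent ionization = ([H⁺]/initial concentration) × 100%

Using Ka equilibrium: x² + Ka×x - Ka×C = 0. Solving: [H⁺] = 5.6993e-05. Percent = (5.6993e-05/0.1) × 100

Percent ionization = 0.057%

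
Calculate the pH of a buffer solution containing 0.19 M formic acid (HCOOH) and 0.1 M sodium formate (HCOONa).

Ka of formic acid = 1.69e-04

pKa = -log(1.69e-04) = 3.77. pH = pKa + log([A⁻]/[HA]) = 3.77 + log(0.1/0.19)

pH = 3.49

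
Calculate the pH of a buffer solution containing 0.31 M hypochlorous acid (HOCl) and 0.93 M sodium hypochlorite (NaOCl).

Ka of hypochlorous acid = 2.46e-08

pKa = -log(2.46e-08) = 7.61. pH = pKa + log([A⁻]/[HA]) = 7.61 + log(0.93/0.31)

pH = 8.09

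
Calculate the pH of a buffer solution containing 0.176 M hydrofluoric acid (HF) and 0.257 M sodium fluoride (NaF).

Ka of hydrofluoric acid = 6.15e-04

pKa = -log(6.15e-04) = 3.21. pH = pKa + log([A⁻]/[HA]) = 3.21 + log(0.257/0.176)

pH = 3.38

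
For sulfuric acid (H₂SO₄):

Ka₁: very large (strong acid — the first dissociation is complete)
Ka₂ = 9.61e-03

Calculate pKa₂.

pKa₂ = -log(Ka₂) = -log(9.61e-03) = 2.02.

pK_{a2} = 2.02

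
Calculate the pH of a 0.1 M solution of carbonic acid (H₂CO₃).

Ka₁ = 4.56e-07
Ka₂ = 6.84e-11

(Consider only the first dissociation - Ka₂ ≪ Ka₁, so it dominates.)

First dissociation dominates. From Ka₁ = [H⁺][HA⁻]/[H₂A], x² + Ka₁·x − Ka₁·C = 0 with C = 0.1 M and Ka₁ = 4.56e-07. Solving: [H⁺] = (−Ka₁ + √(Ka₁² + 4·Ka₁·C)) / 2 = 2.1331e-04 M. pH = -log(2.1331e-04) = 3.67.

pH = 3.67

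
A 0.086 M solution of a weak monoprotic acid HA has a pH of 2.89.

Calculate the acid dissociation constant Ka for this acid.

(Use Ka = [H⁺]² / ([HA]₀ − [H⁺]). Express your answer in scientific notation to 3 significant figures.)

[H⁺] = 10^(−pH) = 10^(−2.89) = 1.288e-03 M. For HA ⇌ H⁺ + A⁻, Ka = [H⁺][A⁻]/[HA] = [H⁺]² / ([HA]₀ − [H⁺]) = (1.288e-03)² / (0.086 − 1.288e-03) = 1.96e-05.

K_a = 1.96e-05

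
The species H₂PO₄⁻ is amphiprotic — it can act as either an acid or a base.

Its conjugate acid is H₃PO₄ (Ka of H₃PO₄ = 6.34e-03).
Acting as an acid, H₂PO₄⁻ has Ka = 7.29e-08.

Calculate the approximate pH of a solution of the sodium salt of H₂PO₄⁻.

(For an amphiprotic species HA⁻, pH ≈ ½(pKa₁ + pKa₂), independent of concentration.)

pKa₁ = -log(6.34e-03) = 2.20; pKa₂ = -log(7.29e-08) = 7.14. For an amphiprotic species, pH ≈ ½(pKa₁ + pKa₂) = ½(2.20 + 7.14) = 4.67.

pH = 4.67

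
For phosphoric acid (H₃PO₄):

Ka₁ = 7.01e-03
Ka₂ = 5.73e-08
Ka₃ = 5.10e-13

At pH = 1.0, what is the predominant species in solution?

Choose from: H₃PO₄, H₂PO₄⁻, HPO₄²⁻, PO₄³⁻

pKa₁ = 2.15, pKa₂ = 7.24, pKa₃ = 12.29. For a polyprotic acid the predominant species crosses at each pKa: below pKa_n the protonated form dominates, above it the deprotonated form does. At pH = 1.0, the predominant species is H₃PO₄.

H₃PO₄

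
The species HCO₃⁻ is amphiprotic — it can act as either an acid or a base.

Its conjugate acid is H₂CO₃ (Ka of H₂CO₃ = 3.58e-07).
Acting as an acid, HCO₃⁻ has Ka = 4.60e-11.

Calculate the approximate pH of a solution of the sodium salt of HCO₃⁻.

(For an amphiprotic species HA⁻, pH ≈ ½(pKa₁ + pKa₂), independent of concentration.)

pKa₁ = -log(3.58e-07) = 6.45; pKa₂ = -log(4.60e-11) = 10.34. For an amphiprotic species, pH ≈ ½(pKa₁ + pKa₂) = ½(6.45 + 10.34) = 8.39.

pH = 8.39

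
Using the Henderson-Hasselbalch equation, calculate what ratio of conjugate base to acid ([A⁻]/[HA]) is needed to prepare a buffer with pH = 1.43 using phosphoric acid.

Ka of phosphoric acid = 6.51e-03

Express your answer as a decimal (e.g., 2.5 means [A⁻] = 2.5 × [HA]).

pKa = -log(6.51e-03) = 2.1864. pH = pKa + log([A⁻]/[HA]), so log([A⁻]/[HA]) = pH − pKa = 1.43 − 2.1864 = -0.7564. [A⁻]/[HA] = 10^(-0.7564) = 0.175

[A⁻]/[HA] = 0.175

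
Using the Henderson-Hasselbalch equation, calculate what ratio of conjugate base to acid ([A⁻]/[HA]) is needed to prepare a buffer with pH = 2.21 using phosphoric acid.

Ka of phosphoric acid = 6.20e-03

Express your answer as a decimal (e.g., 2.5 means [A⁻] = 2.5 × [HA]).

pKa = -log(6.20e-03) = 2.2076. pH = pKa + log([A⁻]/[HA]), so log([A⁻]/[HA]) = pH − pKa = 2.21 − 2.2076 = 0.0024. [A⁻]/[HA] = 10^(0.0024) = 1.01

[A⁻]/[HA] = 1.01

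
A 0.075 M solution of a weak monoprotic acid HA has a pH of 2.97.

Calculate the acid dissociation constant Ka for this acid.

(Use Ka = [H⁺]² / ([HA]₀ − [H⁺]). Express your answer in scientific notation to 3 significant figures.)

[H⁺] = 10^(−pH) = 10^(−2.97) = 1.072e-03 M. For HA ⇌ H⁺ + A⁻, Ka = [H⁺][A⁻]/[HA] = [H⁺]² / ([HA]₀ − [H⁺]) = (1.072e-03)² / (0.075 − 1.072e-03) = 1.55e-05.

K_a = 1.55e-05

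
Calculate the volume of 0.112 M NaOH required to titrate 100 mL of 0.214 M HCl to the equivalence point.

At equivalence: moles acid = moles base. moles HCl = 0.214 × 100/1000 = 0.0214 mol. V_base = moles / 0.112 × 1000 = 191.1 mL.

V_{base} = 191.1 mL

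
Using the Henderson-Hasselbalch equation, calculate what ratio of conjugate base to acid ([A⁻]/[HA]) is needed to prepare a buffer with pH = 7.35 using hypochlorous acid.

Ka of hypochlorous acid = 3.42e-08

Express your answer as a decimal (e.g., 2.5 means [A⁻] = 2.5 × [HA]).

pKa = -log(3.42e-08) = 7.4660. pH = pKa + log([A⁻]/[HA]), so log([A⁻]/[HA]) = pH − pKa = 7.35 − 7.4660 = -0.1160. [A⁻]/[HA] = 10^(-0.1160) = 0.766

[A⁻]/[HA] = 0.766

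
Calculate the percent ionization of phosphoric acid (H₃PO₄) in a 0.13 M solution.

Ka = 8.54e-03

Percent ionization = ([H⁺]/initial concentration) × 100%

Using Ka equilibrium: x² + Ka×x - Ka×C = 0. Solving: [H⁺] = 2.9322e-02. Percent = (2.9322e-02/0.13) × 100

Percent ionization = 22.6%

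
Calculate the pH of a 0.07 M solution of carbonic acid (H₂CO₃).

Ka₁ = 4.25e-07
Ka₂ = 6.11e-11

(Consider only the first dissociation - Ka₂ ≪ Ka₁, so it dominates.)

First dissociation dominates. From Ka₁ = [H⁺][HA⁻]/[H₂A], x² + Ka₁·x − Ka₁·C = 0 with C = 0.07 M and Ka₁ = 4.25e-07. Solving: [H⁺] = (−Ka₁ + √(Ka₁² + 4·Ka₁·C)) / 2 = 1.7227e-04 M. pH = -log(1.7227e-04) = 3.76.

pH = 3.76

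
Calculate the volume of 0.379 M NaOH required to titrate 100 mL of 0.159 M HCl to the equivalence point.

At equivalence: moles acid = moles base. moles HCl = 0.159 × 100/1000 = 0.0159 mol. V_base = moles / 0.379 × 1000 = 42.0 mL.

V_{base} = 42.0 mL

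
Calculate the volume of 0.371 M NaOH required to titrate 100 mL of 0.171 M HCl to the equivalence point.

At equivalence: moles acid = moles base. moles HCl = 0.171 × 100/1000 = 0.0171 mol. V_base = moles / 0.371 × 1000 = 46.1 mL.

V_{base} = 46.1 mL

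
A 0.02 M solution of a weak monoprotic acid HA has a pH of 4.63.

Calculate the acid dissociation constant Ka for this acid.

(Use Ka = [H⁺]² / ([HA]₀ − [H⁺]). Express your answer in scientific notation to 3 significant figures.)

[H⁺] = 10^(−pH) = 10^(−4.63) = 2.344e-05 M. For HA ⇌ H⁺ + A⁻, Ka = [H⁺][A⁻]/[HA] = [H⁺]² / ([HA]₀ − [H⁺]) = (2.344e-05)² / (0.02 − 2.344e-05) = 2.75e-08.

K_a = 2.75e-08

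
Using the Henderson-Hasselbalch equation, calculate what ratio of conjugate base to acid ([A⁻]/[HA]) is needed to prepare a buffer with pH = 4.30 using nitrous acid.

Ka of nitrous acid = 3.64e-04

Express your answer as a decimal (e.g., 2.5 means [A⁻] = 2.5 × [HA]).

pKa = -log(3.64e-04) = 3.4389. pH = pKa + log([A⁻]/[HA]), so log([A⁻]/[HA]) = pH − pKa = 4.30 − 3.4389 = 0.8611. [A⁻]/[HA] = 10^(0.8611) = 7.26

[A⁻]/[HA] = 7.26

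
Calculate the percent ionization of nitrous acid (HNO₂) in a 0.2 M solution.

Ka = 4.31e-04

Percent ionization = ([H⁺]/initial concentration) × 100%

Using Ka equilibrium: x² + Ka×x - Ka×C = 0. Solving: [H⁺] = 9.0714e-03. Percent = (9.0714e-03/0.2) × 100

Percent ionization = 4.54%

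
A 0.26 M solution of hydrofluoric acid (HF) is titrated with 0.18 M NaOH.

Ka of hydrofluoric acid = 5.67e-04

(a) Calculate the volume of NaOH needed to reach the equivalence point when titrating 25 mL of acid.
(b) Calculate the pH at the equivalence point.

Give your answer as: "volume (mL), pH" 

moles acid = 0.26 × 25/1000 = 0.0065 mol; V_base = moles/0.18 × 1000 = 36.1 mL. At equivalence only the conjugate base is present: [A⁻] = 0.0065/0.061 = 1.0636e-01 M. Kb = Kw/Ka = 1.76e-11; [OH⁻] = √(Kb × [A⁻]) = 1.3696e-06; pOH = 5.86; pH = 14 - pOH = 8.14.

V = 36.1 mL, pH = 8.14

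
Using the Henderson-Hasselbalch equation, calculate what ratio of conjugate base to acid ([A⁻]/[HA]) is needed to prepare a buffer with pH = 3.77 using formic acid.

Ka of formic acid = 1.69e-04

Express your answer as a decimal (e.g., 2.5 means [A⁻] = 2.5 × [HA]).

pKa = -log(1.69e-04) = 3.7721. pH = pKa + log([A⁻]/[HA]), so log([A⁻]/[HA]) = pH − pKa = 3.77 − 3.7721 = -0.0021. [A⁻]/[HA] = 10^(-0.0021) = 0.995

[A⁻]/[HA] = 0.995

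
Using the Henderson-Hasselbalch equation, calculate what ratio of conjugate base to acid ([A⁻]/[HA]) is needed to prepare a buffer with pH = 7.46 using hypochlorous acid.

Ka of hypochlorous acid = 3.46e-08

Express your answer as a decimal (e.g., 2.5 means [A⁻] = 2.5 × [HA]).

pKa = -log(3.46e-08) = 7.4609. pH = pKa + log([A⁻]/[HA]), so log([A⁻]/[HA]) = pH − pKa = 7.46 − 7.4609 = -0.0009. [A⁻]/[HA] = 10^(-0.0009) = 0.998

[A⁻]/[HA] = 0.998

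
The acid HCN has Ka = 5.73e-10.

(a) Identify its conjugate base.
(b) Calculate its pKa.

(a) The conjugate base is formed by removing one H⁺ from HCN, giving CN⁻. (b) pKa = -log(Ka) = -log(5.73e-10) = 9.24.

Conjugate base: CN⁻; pK_a = 9.24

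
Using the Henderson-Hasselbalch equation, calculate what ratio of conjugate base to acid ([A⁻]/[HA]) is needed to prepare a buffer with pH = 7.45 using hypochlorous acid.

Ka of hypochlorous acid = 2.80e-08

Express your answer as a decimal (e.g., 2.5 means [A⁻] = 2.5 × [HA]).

pKa = -log(2.80e-08) = 7.5528. pH = pKa + log([A⁻]/[HA]), so log([A⁻]/[HA]) = pH − pKa = 7.45 − 7.5528 = -0.1028. [A⁻]/[HA] = 10^(-0.1028) = 0.789

[A⁻]/[HA] = 0.789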